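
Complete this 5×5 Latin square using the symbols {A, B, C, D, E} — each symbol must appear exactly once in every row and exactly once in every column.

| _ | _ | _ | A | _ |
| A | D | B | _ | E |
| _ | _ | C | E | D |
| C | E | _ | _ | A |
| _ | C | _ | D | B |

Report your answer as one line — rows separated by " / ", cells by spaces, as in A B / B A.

D B E A C / A D B C E / B A C E D / C E D B A / E C A D B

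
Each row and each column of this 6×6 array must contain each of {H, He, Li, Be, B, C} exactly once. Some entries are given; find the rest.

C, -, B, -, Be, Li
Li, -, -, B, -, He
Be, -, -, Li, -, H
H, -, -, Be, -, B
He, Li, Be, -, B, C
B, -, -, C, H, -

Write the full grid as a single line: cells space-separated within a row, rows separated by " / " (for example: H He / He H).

C H B He Be Li / Li Be H B C He / Be B C Li He H / H C He Be Li B / He Li Be H B C / B He Li C H Be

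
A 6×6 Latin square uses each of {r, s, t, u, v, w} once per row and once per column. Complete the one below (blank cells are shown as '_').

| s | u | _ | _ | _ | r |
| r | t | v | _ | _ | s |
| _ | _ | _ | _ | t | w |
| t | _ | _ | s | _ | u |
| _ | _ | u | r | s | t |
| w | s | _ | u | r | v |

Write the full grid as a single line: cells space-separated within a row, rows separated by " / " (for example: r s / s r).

s u w t v r / r t v w u s / u r s v t w / t v r s w u / v w u r s t / w s t u r v

(r2,c4) = w
(r2,c5) = u
(r3,c4) = v
(r5,c1) = v
(r5,c2) = w
(r6,c3) = t
(r1,c3) = w
(r1,c4) = t
(r1,c5) = v
(r3,c1) = u
(r3,c2) = r
(r3,c3) = s
(r4,c2) = v
(r4,c3) = r
(r4,c5) = w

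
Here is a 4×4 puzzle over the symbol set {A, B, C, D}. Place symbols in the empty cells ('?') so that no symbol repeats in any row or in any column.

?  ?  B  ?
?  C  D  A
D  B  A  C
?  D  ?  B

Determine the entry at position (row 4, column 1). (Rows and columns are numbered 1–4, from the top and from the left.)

A

Cell (r1,c2): row 1 has {B}; column 2 has {B,C,D} → A.
Cell (r1,c4): row 1 has {A,B}; column 4 has {A,B,C} → D.
Cell (r2,c1): row 2 has {A,C,D}; column 1 has {D} → B.
Cell (r4,c3): row 4 has {B,D}; column 3 has {A,B,D} → C.
Cell (r1,c1): row 1 has {A,B,D}; column 1 has {B,D} → C.
Cell (r4,c1): row 4 has {B,C,D}; column 1 has {B,C,D} → A.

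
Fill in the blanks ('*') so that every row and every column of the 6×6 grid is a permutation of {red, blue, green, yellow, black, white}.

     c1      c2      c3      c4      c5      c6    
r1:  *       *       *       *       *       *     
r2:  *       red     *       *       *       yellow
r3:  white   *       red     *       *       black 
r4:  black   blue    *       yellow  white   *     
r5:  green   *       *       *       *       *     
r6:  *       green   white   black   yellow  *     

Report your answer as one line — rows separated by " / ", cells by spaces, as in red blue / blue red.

yellow white blue red black green / blue red black white green yellow / white yellow red green blue black / black blue green yellow white red / green black yellow blue red white / red green white black yellow blue

row 2 has {red,yellow}; column 1 has {green,black,white} — only blue is left for (r2,c1).
row 3 has {red,black,white}; column 2 has {red,blue,green} — only yellow is left for (r3,c2).
row 4 has {blue,yellow,black,white}; column 3 has {red,white} — only green is left for (r4,c3).
row 4 has {blue,green,yellow,black,white}; column 6 has {yellow,black} — only red is left for (r4,c6).
row 6 has {green,yellow,black,white}; column 1 has {blue,green,black,white} — only red is left for (r6,c1).
row 6 has {red,green,yellow,black,white}; column 6 has {red,yellow,black} — only blue is left for (r6,c6).
row 1 is empty so far; column 1 has {red,blue,green,black,white} — only yellow is left for (r1,c1).
row 2 has {red,blue,yellow}; column 3 has {red,green,white} — only black is left for (r2,c3).
row 2 has {red,blue,yellow,black}; column 5 has {yellow,white} — only green is left for (r2,c5).
row 3 has {red,yellow,black,white}; column 5 has {green,yellow,white} — only blue is left for (r3,c5).
row 5 has {green}; column 6 has {red,blue,yellow,black} — only white is left for (r5,c6).
row 1 has {yellow}; column 3 has {red,green,black,white} — only blue is left for (r1,c3).
row 1 has {blue,yellow}; column 6 has {red,blue,yellow,black,white} — only green is left for (r1,c6).
row 2 has {red,blue,green,yellow,black}; column 4 has {yellow,black} — only white is left for (r2,c4).
row 3 has {red,blue,yellow,black,white}; column 4 has {yellow,black,white} — only green is left for (r3,c4).
row 5 has {green,white}; column 2 has {red,blue,green,yellow} — only black is left for (r5,c2).
row 5 has {green,black,white}; column 3 has {red,blue,green,black,white} — only yellow is left for (r5,c3).
row 5 has {green,yellow,black,white}; column 5 has {blue,green,yellow,white} — only red is left for (r5,c5).
row 1 has {blue,green,yellow}; column 2 has {red,blue,green,yellow,black} — only white is left for (r1,c2).
row 1 has {blue,green,yellow,white}; column 4 has {green,yellow,black,white} — only red is left for (r1,c4).
row 1 has {red,blue,green,yellow,white}; column 5 has {red,blue,green,yellow,white} — only black is left for (r1,c5).
row 5 has {red,green,yellow,black,white}; column 4 has {red,green,yellow,black,white} — only blue is left for (r5,c4).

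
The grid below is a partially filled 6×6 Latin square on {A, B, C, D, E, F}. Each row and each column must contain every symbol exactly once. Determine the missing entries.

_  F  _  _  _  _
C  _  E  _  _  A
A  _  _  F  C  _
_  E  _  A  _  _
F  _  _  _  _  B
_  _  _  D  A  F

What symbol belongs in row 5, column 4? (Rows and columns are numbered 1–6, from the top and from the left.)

E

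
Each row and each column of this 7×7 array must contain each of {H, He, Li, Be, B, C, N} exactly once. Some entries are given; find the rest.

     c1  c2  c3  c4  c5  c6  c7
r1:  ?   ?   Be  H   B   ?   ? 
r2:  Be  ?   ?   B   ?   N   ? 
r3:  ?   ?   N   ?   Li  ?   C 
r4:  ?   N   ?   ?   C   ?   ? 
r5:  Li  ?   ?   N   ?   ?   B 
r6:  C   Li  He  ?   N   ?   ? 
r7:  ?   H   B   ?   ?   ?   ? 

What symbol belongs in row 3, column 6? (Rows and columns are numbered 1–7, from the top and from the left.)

(r6,c4) = Be
(r6,c7) = H
(r3,c4) = He
(r4,c4) = Li
(r6,c6) = B
(r7,c4) = C
(r4,c3) = H
(r5,c3) = C
(r2,c3) = Li
(r2,c7) = He
(r4,c7) = Be
(r2,c2) = C
(r2,c5) = H
(r4,c6) = He
(r1,c2) = He
(r4,c1) = B
(r5,c2) = Be
(r5,c5) = He
(r5,c6) = H
(r7,c5) = Be
(r7,c6) = Li
(r7,c7) = N
(r1,c1) = N
(r1,c6) = C
(r1,c7) = Li
(r3,c1) = H
(r3,c2) = B
(r3,c6) = Be

Be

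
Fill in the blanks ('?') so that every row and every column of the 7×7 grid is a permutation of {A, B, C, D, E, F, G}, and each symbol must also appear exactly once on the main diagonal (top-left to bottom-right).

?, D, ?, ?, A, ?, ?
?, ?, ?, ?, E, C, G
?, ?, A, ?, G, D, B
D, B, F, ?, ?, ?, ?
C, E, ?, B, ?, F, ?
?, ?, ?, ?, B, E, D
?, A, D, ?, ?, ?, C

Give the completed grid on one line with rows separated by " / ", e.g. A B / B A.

(r2,c2) = F
(r2,c3) = B
(r3,c2) = C
(r4,c4) = G
(r4,c5) = C
(r4,c6) = A
(r4,c7) = E
(r5,c3) = G
(r5,c5) = D
(r5,c7) = A
(r6,c2) = G
(r6,c3) = C
(r7,c5) = F
(r1,c1) = B
(r1,c3) = E
(r1,c6) = G
(r1,c7) = F
(r2,c1) = A
(r2,c4) = D
(r6,c1) = F
(r6,c4) = A
(r7,c4) = E
(r7,c6) = B
(r1,c4) = C
(r3,c1) = E
(r3,c4) = F
(r7,c1) = G

B D E C A G F / A F B D E C G / E C A F G D B / D B F G C A E / C E G B D F A / F G C A B E D / G A D E F B C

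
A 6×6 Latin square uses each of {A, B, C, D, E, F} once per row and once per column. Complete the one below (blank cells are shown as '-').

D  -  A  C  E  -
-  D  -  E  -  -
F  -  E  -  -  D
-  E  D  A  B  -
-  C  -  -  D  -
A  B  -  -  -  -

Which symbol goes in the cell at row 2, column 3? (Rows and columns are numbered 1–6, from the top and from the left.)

F

(r1,c2) = F
(r1,c6) = B
(r3,c2) = A
(r3,c4) = B
(r3,c5) = C
(r4,c1) = C
(r4,c6) = F
(r5,c4) = F
(r6,c4) = D
(r6,c5) = F
(r2,c1) = B
(r2,c5) = A
(r2,c6) = C
(r5,c1) = E
(r5,c3) = B
(r5,c6) = A
(r6,c3) = C
(r6,c6) = E
(r2,c3) = F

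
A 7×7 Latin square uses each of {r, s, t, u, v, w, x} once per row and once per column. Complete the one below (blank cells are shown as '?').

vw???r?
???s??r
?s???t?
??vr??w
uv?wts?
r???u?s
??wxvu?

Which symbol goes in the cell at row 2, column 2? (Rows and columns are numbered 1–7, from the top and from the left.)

(r4,c6) = x
(r5,c7) = x
(r7,c7) = t
(r1,c7) = u
(r3,c7) = v
(r4,c5) = s
(r5,c3) = r
(r7,c1) = s
(r7,c2) = r
(r1,c4) = t
(r1,c5) = x
(r2,c5) = w
(r2,c6) = v
(r3,c4) = u
(r3,c5) = r
(r4,c1) = t
(r4,c2) = u
(r6,c4) = v
(r6,c6) = w
(r1,c3) = s
(r2,c1) = x
(r2,c2) = t

t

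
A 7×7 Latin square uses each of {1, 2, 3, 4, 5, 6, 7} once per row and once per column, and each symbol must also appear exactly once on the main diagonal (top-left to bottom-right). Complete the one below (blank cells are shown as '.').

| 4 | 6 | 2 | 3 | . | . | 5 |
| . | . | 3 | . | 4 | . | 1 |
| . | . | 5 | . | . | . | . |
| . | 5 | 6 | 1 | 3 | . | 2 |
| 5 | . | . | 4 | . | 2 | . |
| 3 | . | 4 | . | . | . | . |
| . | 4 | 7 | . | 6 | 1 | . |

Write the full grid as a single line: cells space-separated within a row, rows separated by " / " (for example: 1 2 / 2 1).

4 6 2 3 1 7 5 / 6 2 3 7 4 5 1 / 1 7 5 6 2 3 4 / 7 5 6 1 3 4 2 / 5 3 1 4 7 2 6 / 3 1 4 2 5 6 7 / 2 4 7 5 6 1 3

(r1,c6) = 7
(r4,c1) = 7
(r4,c6) = 4
(r5,c3) = 1
(r5,c5) = 7
(r6,c6) = 6
(r6,c7) = 7
(r7,c1) = 2
(r7,c4) = 5
(r7,c7) = 3
(r1,c5) = 1
(r2,c1) = 6
(r2,c2) = 2
(r2,c4) = 7
(r2,c6) = 5
(r3,c1) = 1
(r3,c5) = 2
(r3,c6) = 3
(r5,c2) = 3
(r5,c7) = 6
(r6,c2) = 1
(r6,c4) = 2
(r6,c5) = 5
(r3,c2) = 7
(r3,c4) = 6
(r3,c7) = 4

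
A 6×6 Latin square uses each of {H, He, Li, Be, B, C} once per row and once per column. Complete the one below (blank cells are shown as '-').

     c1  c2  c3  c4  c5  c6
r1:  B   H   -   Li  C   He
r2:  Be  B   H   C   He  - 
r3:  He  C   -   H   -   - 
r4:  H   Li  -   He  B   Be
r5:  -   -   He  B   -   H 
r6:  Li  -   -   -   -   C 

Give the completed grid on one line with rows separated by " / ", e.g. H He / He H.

B H Be Li C He / Be B H C He Li / He C Li H Be B / H Li C He B Be / C Be He B Li H / Li He B Be H C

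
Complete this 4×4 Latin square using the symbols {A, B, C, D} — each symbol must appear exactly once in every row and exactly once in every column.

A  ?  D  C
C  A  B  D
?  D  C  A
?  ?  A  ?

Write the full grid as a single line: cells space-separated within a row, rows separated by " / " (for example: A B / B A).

A B D C / C A B D / B D C A / D C A B

row 1 has {A,C,D}; column 2 has {A,D} — only B is left for (r1,c2).
row 3 has {A,C,D}; column 1 has {A,C} — only B is left for (r3,c1).
row 4 has {A}; column 1 has {A,B,C} — only D is left for (r4,c1).
row 4 has {A,D}; column 2 has {A,B,D} — only C is left for (r4,c2).
row 4 has {A,C,D}; column 4 has {A,C,D} — only B is left for (r4,c4).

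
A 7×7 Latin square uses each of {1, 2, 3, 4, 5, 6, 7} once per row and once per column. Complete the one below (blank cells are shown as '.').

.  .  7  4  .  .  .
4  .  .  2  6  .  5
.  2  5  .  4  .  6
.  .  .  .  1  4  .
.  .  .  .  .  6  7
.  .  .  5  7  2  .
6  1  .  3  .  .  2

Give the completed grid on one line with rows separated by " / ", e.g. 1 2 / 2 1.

2 6 7 4 3 5 1 / 4 7 1 2 6 3 5 / 3 2 5 7 4 1 6 / 7 5 2 6 1 4 3 / 5 4 3 1 2 6 7 / 1 3 6 5 7 2 4 / 6 1 4 3 5 7 2

At row 4, column 7: row 4 has {1,4}; column 7 has {2,5,6,7}; that leaves 3.
At row 5, column 4: row 5 has {6,7}; column 4 has {2,3,4,5}; that leaves 1.
At row 7, column 3: row 7 has {1,2,3,6}; column 3 has {5,7}; that leaves 4.
At row 7, column 5: row 7 has {1,2,3,4,6}; column 5 has {1,4,6,7}; that leaves 5.
At row 7, column 6: row 7 has {1,2,3,4,5,6}; column 6 has {2,4,6}; that leaves 7.
At row 1, column 7: row 1 has {4,7}; column 7 has {2,3,5,6,7}; that leaves 1.
At row 3, column 4: row 3 has {2,4,5,6}; column 4 has {1,2,3,4,5}; that leaves 7.
At row 4, column 4: row 4 has {1,3,4}; column 4 has {1,2,3,4,5,7}; that leaves 6.
At row 6, column 7: row 6 has {2,5,7}; column 7 has {1,2,3,5,6,7}; that leaves 4.
At row 4, column 3: row 4 has {1,3,4,6}; column 3 has {4,5,7}; that leaves 2.
At row 5, column 3: row 5 has {1,6,7}; column 3 has {2,4,5,7}; that leaves 3.
At row 5, column 5: row 5 has {1,3,6,7}; column 5 has {1,4,5,6,7}; that leaves 2.
At row 1, column 5: row 1 has {1,4,7}; column 5 has {1,2,4,5,6,7}; that leaves 3.
At row 1, column 6: row 1 has {1,3,4,7}; column 6 has {2,4,6,7}; that leaves 5.
At row 2, column 3: row 2 has {2,4,5,6}; column 3 has {2,3,4,5,7}; that leaves 1.
At row 2, column 6: row 2 has {1,2,4,5,6}; column 6 has {2,4,5,6,7}; that leaves 3.
At row 3, column 6: row 3 has {2,4,5,6,7}; column 6 has {2,3,4,5,6,7}; that leaves 1.
At row 5, column 1: row 5 has {1,2,3,6,7}; column 1 has {4,6}; that leaves 5.
At row 5, column 2: row 5 has {1,2,3,5,6,7}; column 2 has {1,2}; that leaves 4.
At row 6, column 3: row 6 has {2,4,5,7}; column 3 has {1,2,3,4,5,7}; that leaves 6.
At row 1, column 1: row 1 has {1,3,4,5,7}; column 1 has {4,5,6}; that leaves 2.
At row 1, column 2: row 1 has {1,2,3,4,5,7}; column 2 has {1,2,4}; that leaves 6.
At row 2, column 2: row 2 has {1,2,3,4,5,6}; column 2 has {1,2,4,6}; that leaves 7.
At row 3, column 1: row 3 has {1,2,4,5,6,7}; column 1 has {2,4,5,6}; that leaves 3.
At row 4, column 1: row 4 has {1,2,3,4,6}; column 1 has {2,3,4,5,6}; that leaves 7.
At row 4, column 2: row 4 has {1,2,3,4,6,7}; column 2 has {1,2,4,6,7}; that leaves 5.
At row 6, column 1: row 6 has {2,4,5,6,7}; column 1 has {2,3,4,5,6,7}; that leaves 1.
At row 6, column 2: row 6 has {1,2,4,5,6,7}; column 2 has {1,2,4,5,6,7}; that leaves 3.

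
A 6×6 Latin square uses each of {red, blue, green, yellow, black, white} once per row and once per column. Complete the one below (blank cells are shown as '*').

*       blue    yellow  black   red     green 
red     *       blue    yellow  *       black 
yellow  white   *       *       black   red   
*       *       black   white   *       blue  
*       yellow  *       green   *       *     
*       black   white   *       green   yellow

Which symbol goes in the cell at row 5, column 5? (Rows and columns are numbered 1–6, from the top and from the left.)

At row 1, column 1: row 1 has {red,blue,green,yellow,black}; column 1 has {red,yellow}; that leaves white.
At row 2, column 2: row 2 has {red,blue,yellow,black}; column 2 has {blue,yellow,black,white}; that leaves green.
At row 2, column 5: row 2 has {red,blue,green,yellow,black}; column 5 has {red,green,black}; that leaves white.
At row 3, column 3: row 3 has {red,yellow,black,white}; column 3 has {blue,yellow,black,white}; that leaves green.
At row 3, column 4: row 3 has {red,green,yellow,black,white}; column 4 has {green,yellow,black,white}; that leaves blue.
At row 4, column 1: row 4 has {blue,black,white}; column 1 has {red,yellow,white}; that leaves green.
At row 4, column 2: row 4 has {blue,green,black,white}; column 2 has {blue,green,yellow,black,white}; that leaves red.
At row 4, column 5: row 4 has {red,blue,green,black,white}; column 5 has {red,green,black,white}; that leaves yellow.
At row 5, column 3: row 5 has {green,yellow}; column 3 has {blue,green,yellow,black,white}; that leaves red.
At row 5, column 5: row 5 has {red,green,yellow}; column 5 has {red,green,yellow,black,white}; that leaves blue.

blue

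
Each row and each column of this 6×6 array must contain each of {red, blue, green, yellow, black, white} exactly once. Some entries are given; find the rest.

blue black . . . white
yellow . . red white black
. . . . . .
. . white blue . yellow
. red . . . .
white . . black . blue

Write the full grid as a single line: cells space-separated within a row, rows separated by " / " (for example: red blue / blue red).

Cell (r4,c2): row 4 has {blue,yellow,white}; column 2 has {red,black} → green.
Cell (r5,c6): row 5 has {red}; column 6 has {blue,yellow,black,white} → green.
Cell (r6,c2): row 6 has {blue,black,white}; column 2 has {red,green,black} → yellow.
Cell (r2,c2): row 2 has {red,yellow,black,white}; column 2 has {red,green,yellow,black} → blue.
Cell (r2,c3): row 2 has {red,blue,yellow,black,white}; column 3 has {white} → green.
Cell (r3,c2): row 3 is empty so far; column 2 has {red,blue,green,yellow,black} → white.
Cell (r3,c6): row 3 has {white}; column 6 has {blue,green,yellow,black,white} → red.
Cell (r5,c1): row 5 has {red,green}; column 1 has {blue,yellow,white} → black.
Cell (r6,c3): row 6 has {blue,yellow,black,white}; column 3 has {green,white} → red.
Cell (r6,c5): row 6 has {red,blue,yellow,black,white}; column 5 has {white} → green.
Cell (r1,c3): row 1 has {blue,black,white}; column 3 has {red,green,white} → yellow.
Cell (r1,c4): row 1 has {blue,yellow,black,white}; column 4 has {red,blue,black} → green.
Cell (r1,c5): row 1 has {blue,green,yellow,black,white}; column 5 has {green,white} → red.
Cell (r3,c1): row 3 has {red,white}; column 1 has {blue,yellow,black,white} → green.
Cell (r3,c4): row 3 has {red,green,white}; column 4 has {red,blue,green,black} → yellow.
Cell (r4,c1): row 4 has {blue,green,yellow,white}; column 1 has {blue,green,yellow,black,white} → red.
Cell (r4,c5): row 4 has {red,blue,green,yellow,white}; column 5 has {red,green,white} → black.
Cell (r5,c3): row 5 has {red,green,black}; column 3 has {red,green,yellow,white} → blue.
Cell (r5,c4): row 5 has {red,blue,green,black}; column 4 has {red,blue,green,yellow,black} → white.
Cell (r5,c5): row 5 has {red,blue,green,black,white}; column 5 has {red,green,black,white} → yellow.
Cell (r3,c3): row 3 has {red,green,yellow,white}; column 3 has {red,blue,green,yellow,white} → black.
Cell (r3,c5): row 3 has {red,green,yellow,black,white}; column 5 has {red,green,yellow,black,white} → blue.

blue black yellow green red white / yellow blue green red white black / green white black yellow blue red / red green white blue black yellow / black red blue white yellow green / white yellow red black green blue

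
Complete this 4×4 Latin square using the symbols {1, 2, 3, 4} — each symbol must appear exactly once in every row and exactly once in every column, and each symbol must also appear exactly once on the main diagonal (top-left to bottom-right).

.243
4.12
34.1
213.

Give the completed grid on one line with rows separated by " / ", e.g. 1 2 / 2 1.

At row 1, column 1: row 1 has {2,3,4}; column 1 has {2,3,4}; the diagonal is empty so far; that leaves 1.
At row 2, column 2: row 2 has {1,2,4}; column 2 has {1,2,4}; the diagonal has {1}; that leaves 3.
At row 3, column 3: row 3 has {1,3,4}; column 3 has {1,3,4}; the diagonal has {1,3}; that leaves 2.
At row 4, column 4: row 4 has {1,2,3}; column 4 has {1,2,3}; the diagonal has {1,2,3}; that leaves 4.

1 2 4 3 / 4 3 1 2 / 3 4 2 1 / 2 1 3 4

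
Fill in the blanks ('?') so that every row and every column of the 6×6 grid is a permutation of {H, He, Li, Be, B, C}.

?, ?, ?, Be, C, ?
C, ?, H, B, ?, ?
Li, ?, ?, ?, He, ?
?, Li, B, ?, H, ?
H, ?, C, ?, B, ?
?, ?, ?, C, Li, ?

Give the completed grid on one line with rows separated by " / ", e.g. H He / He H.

He B Li Be C H / C He H B Be Li / Li C Be H He B / Be Li B He H C / H Be C Li B He / B H He C Li Be

(r2,c5) = Be
(r3,c3) = Be
(r3,c4) = H
(r4,c4) = He
(r5,c4) = Li
(r6,c3) = He
(r1,c3) = Li
(r2,c2) = He
(r2,c6) = Li
(r4,c1) = Be
(r4,c6) = C
(r5,c2) = Be
(r5,c6) = He
(r6,c1) = B
(r6,c2) = H
(r6,c6) = Be
(r1,c1) = He
(r1,c2) = B
(r1,c6) = H
(r3,c2) = C
(r3,c6) = B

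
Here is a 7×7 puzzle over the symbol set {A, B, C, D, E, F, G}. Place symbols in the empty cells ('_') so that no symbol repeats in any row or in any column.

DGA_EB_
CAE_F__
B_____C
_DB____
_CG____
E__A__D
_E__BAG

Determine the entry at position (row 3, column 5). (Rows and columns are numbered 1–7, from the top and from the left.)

A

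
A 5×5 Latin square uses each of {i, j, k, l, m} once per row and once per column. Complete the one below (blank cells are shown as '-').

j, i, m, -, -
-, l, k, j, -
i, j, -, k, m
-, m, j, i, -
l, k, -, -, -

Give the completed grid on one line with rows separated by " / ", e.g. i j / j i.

j i m l k / m l k j i / i j l k m / k m j i l / l k i m j

row 1 has {i,j,m}; column 4 has {i,j,k} — only l is left for (r1,c4).
row 1 has {i,j,l,m}; column 5 has {m} — only k is left for (r1,c5).
row 2 has {j,k,l}; column 1 has {i,j,l} — only m is left for (r2,c1).
row 2 has {j,k,l,m}; column 5 has {k,m} — only i is left for (r2,c5).
row 3 has {i,j,k,m}; column 3 has {j,k,m} — only l is left for (r3,c3).
row 4 has {i,j,m}; column 1 has {i,j,l,m} — only k is left for (r4,c1).
row 4 has {i,j,k,m}; column 5 has {i,k,m} — only l is left for (r4,c5).
row 5 has {k,l}; column 3 has {j,k,l,m} — only i is left for (r5,c3).
row 5 has {i,k,l}; column 4 has {i,j,k,l} — only m is left for (r5,c4).
row 5 has {i,k,l,m}; column 5 has {i,k,l,m} — only j is left for (r5,c5).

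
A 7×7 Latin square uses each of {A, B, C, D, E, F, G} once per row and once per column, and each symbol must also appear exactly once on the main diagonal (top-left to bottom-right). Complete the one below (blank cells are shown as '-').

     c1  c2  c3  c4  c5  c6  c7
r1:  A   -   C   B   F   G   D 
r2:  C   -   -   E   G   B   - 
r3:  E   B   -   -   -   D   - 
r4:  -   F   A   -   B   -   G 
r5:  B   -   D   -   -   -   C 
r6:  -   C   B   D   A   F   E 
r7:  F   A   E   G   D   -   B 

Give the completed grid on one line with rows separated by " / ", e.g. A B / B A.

A E C B F G D / C D F E G B A / E B G A C D F / D F A C B E G / B G D F E A C / G C B D A F E / F A E G D C B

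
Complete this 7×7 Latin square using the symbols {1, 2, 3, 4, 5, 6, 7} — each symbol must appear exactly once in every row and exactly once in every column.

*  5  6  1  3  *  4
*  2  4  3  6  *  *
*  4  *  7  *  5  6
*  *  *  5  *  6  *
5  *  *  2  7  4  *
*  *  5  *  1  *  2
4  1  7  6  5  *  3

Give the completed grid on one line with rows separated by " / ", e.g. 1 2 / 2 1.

2 5 6 1 3 7 4 / 7 2 4 3 6 1 5 / 3 4 1 7 2 5 6 / 1 3 2 5 4 6 7 / 5 6 3 2 7 4 1 / 6 7 5 4 1 3 2 / 4 1 7 6 5 2 3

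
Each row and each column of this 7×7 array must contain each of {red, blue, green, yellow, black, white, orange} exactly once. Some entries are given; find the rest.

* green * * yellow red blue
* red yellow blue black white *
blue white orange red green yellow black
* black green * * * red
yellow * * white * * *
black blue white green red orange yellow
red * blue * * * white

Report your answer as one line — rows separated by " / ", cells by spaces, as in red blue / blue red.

Cell (r1,c3): row 1 has {red,blue,green,yellow}; column 3 has {blue,green,yellow,white,orange} → black.
Cell (r1,c4): row 1 has {red,blue,green,yellow,black}; column 4 has {red,blue,green,white} → orange.
Cell (r4,c4): row 4 has {red,green,black}; column 4 has {red,blue,green,white,orange} → yellow.
Cell (r4,c6): row 4 has {red,green,yellow,black}; column 6 has {red,yellow,white,orange} → blue.
Cell (r5,c2): row 5 has {yellow,white}; column 2 has {red,blue,green,black,white} → orange.
Cell (r5,c3): row 5 has {yellow,white,orange}; column 3 has {blue,green,yellow,black,white,orange} → red.
Cell (r5,c5): row 5 has {red,yellow,white,orange}; column 5 has {red,green,yellow,black} → blue.
Cell (r5,c7): row 5 has {red,blue,yellow,white,orange}; column 7 has {red,blue,yellow,black,white} → green.
Cell (r7,c2): row 7 has {red,blue,white}; column 2 has {red,blue,green,black,white,orange} → yellow.
Cell (r7,c4): row 7 has {red,blue,yellow,white}; column 4 has {red,blue,green,yellow,white,orange} → black.
Cell (r7,c5): row 7 has {red,blue,yellow,black,white}; column 5 has {red,blue,green,yellow,black} → orange.
Cell (r7,c6): row 7 has {red,blue,yellow,black,white,orange}; column 6 has {red,blue,yellow,white,orange} → green.
Cell (r1,c1): row 1 has {red,blue,green,yellow,black,orange}; column 1 has {red,blue,yellow,black} → white.
Cell (r2,c7): row 2 has {red,blue,yellow,black,white}; column 7 has {red,blue,green,yellow,black,white} → orange.
Cell (r4,c1): row 4 has {red,blue,green,yellow,black}; column 1 has {red,blue,yellow,black,white} → orange.
Cell (r4,c5): row 4 has {red,blue,green,yellow,black,orange}; column 5 has {red,blue,green,yellow,black,orange} → white.
Cell (r5,c6): row 5 has {red,blue,green,yellow,white,orange}; column 6 has {red,blue,green,yellow,white,orange} → black.
Cell (r2,c1): row 2 has {red,blue,yellow,black,white,orange}; column 1 has {red,blue,yellow,black,white,orange} → green.

white green black orange yellow red blue / green red yellow blue black white orange / blue white orange red green yellow black / orange black green yellow white blue red / yellow orange red white blue black green / black blue white green red orange yellow / red yellow blue black orange green white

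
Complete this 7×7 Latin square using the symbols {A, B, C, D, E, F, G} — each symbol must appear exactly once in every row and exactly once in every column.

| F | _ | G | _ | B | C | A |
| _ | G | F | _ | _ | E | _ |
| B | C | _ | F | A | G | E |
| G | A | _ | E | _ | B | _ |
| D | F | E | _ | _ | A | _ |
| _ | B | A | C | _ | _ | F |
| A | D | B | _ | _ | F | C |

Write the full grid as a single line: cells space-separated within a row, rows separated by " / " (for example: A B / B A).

F E G D B C A / C G F A D E B / B C D F A G E / G A C E F B D / D F E B C A G / E B A C G D F / A D B G E F C

Cell (r1,c2): row 1 has {A,B,C,F,G}; column 2 has {A,B,C,D,F,G} → E.
Cell (r1,c4): row 1 has {A,B,C,E,F,G}; column 4 has {C,E,F} → D.
Cell (r2,c1): row 2 has {E,F,G}; column 1 has {A,B,D,F,G} → C.
Cell (r2,c5): row 2 has {C,E,F,G}; column 5 has {A,B} → D.
Cell (r2,c7): row 2 has {C,D,E,F,G}; column 7 has {A,C,E,F} → B.
Cell (r3,c3): row 3 has {A,B,C,E,F,G}; column 3 has {A,B,E,F,G} → D.
Cell (r4,c3): row 4 has {A,B,E,G}; column 3 has {A,B,D,E,F,G} → C.
Cell (r4,c5): row 4 has {A,B,C,E,G}; column 5 has {A,B,D} → F.
Cell (r4,c7): row 4 has {A,B,C,E,F,G}; column 7 has {A,B,C,E,F} → D.
Cell (r5,c7): row 5 has {A,D,E,F}; column 7 has {A,B,C,D,E,F} → G.
Cell (r6,c1): row 6 has {A,B,C,F}; column 1 has {A,B,C,D,F,G} → E.
Cell (r6,c5): row 6 has {A,B,C,E,F}; column 5 has {A,B,D,F} → G.
Cell (r6,c6): row 6 has {A,B,C,E,F,G}; column 6 has {A,B,C,E,F,G} → D.
Cell (r7,c4): row 7 has {A,B,C,D,F}; column 4 has {C,D,E,F} → G.
Cell (r7,c5): row 7 has {A,B,C,D,F,G}; column 5 has {A,B,D,F,G} → E.
Cell (r2,c4): row 2 has {B,C,D,E,F,G}; column 4 has {C,D,E,F,G} → A.
Cell (r5,c4): row 5 has {A,D,E,F,G}; column 4 has {A,C,D,E,F,G} → B.
Cell (r5,c5): row 5 has {A,B,D,E,F,G}; column 5 has {A,B,D,E,F,G} → C.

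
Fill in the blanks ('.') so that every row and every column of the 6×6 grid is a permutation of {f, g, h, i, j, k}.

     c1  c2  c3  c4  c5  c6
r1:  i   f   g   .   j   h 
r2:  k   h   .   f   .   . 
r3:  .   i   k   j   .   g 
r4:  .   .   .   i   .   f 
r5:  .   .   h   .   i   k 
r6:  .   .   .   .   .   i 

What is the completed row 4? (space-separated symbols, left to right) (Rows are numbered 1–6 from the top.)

g k j i h f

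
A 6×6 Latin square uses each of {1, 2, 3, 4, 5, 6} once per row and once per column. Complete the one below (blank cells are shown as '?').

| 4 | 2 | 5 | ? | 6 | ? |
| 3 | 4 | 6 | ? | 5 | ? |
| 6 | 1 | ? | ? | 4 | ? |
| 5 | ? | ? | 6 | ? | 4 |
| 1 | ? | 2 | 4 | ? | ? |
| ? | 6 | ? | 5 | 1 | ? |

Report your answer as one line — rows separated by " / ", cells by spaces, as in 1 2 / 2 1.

4 2 5 3 6 1 / 3 4 6 1 5 2 / 6 1 3 2 4 5 / 5 3 1 6 2 4 / 1 5 2 4 3 6 / 2 6 4 5 1 3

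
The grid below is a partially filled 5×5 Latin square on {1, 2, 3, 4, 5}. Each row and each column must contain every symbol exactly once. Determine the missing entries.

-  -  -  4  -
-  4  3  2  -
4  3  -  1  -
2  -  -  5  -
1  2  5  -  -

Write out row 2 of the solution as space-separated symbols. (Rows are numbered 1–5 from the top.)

5 4 3 2 1

row 2 has {2,3,4}; column 1 has {1,2,4} — only 5 is left for (r2,c1).
row 2 has {2,3,4,5}; column 5 is empty so far — only 1 is left for (r2,c5).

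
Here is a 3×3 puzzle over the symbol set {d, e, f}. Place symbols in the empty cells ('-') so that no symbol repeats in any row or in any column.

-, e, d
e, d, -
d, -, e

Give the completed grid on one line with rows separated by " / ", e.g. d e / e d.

f e d / e d f / d f e

At row 1, column 1: row 1 has {d,e}; column 1 has {d,e}; that leaves f.
At row 2, column 3: row 2 has {d,e}; column 3 has {d,e}; that leaves f.
At row 3, column 2: row 3 has {d,e}; column 2 has {d,e}; that leaves f.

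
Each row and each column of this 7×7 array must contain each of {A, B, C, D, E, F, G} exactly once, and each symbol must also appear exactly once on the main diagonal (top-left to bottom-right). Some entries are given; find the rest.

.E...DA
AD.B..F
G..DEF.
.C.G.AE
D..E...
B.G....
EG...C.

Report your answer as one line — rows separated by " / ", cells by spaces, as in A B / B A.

At row 4, column 1: row 4 has {A,C,E,G}; column 1 has {A,B,D,E,G}; that leaves F.
At row 6, column 6: row 6 has {B,G}; column 6 has {A,C,D,F}; the diagonal has {D,G}; that leaves E.
At row 7, column 7: row 7 has {C,E,G}; column 7 has {A,E,F}; the diagonal has {D,E,G}; that leaves B.
At row 1, column 1: row 1 has {A,D,E}; column 1 has {A,B,D,E,F,G}; the diagonal has {B,D,E,G}; that leaves C.
At row 1, column 4: row 1 has {A,C,D,E}; column 4 has {B,D,E,G}; that leaves F.
At row 2, column 6: row 2 has {A,B,D,F}; column 6 has {A,C,D,E,F}; that leaves G.
At row 3, column 3: row 3 has {D,E,F,G}; column 3 has {G}; the diagonal has {B,C,D,E,G}; that leaves A.
At row 3, column 7: row 3 has {A,D,E,F,G}; column 7 has {A,B,E,F}; that leaves C.
At row 5, column 5: row 5 has {D,E}; column 5 has {E}; the diagonal has {A,B,C,D,E,G}; that leaves F.
At row 5, column 6: row 5 has {D,E,F}; column 6 has {A,C,D,E,F,G}; that leaves B.
At row 5, column 7: row 5 has {B,D,E,F}; column 7 has {A,B,C,E,F}; that leaves G.
At row 6, column 7: row 6 has {B,E,G}; column 7 has {A,B,C,E,F,G}; that leaves D.
At row 7, column 4: row 7 has {B,C,E,G}; column 4 has {B,D,E,F,G}; that leaves A.
At row 7, column 5: row 7 has {A,B,C,E,G}; column 5 has {E,F}; that leaves D.
At row 1, column 3: row 1 has {A,C,D,E,F}; column 3 has {A,G}; that leaves B.
At row 1, column 5: row 1 has {A,B,C,D,E,F}; column 5 has {D,E,F}; that leaves G.
At row 2, column 5: row 2 has {A,B,D,F,G}; column 5 has {D,E,F,G}; that leaves C.
At row 3, column 2: row 3 has {A,C,D,E,F,G}; column 2 has {C,D,E,G}; that leaves B.
At row 4, column 3: row 4 has {A,C,E,F,G}; column 3 has {A,B,G}; that leaves D.
At row 4, column 5: row 4 has {A,C,D,E,F,G}; column 5 has {C,D,E,F,G}; that leaves B.
At row 5, column 2: row 5 has {B,D,E,F,G}; column 2 has {B,C,D,E,G}; that leaves A.
At row 5, column 3: row 5 has {A,B,D,E,F,G}; column 3 has {A,B,D,G}; that leaves C.
At row 6, column 2: row 6 has {B,D,E,G}; column 2 has {A,B,C,D,E,G}; that leaves F.
At row 6, column 4: row 6 has {B,D,E,F,G}; column 4 has {A,B,D,E,F,G}; that leaves C.
At row 6, column 5: row 6 has {B,C,D,E,F,G}; column 5 has {B,C,D,E,F,G}; that leaves A.
At row 7, column 3: row 7 has {A,B,C,D,E,G}; column 3 has {A,B,C,D,G}; that leaves F.
At row 2, column 3: row 2 has {A,B,C,D,F,G}; column 3 has {A,B,C,D,F,G}; that leaves E.

C E B F G D A / A D E B C G F / G B A D E F C / F C D G B A E / D A C E F B G / B F G C A E D / E G F A D C B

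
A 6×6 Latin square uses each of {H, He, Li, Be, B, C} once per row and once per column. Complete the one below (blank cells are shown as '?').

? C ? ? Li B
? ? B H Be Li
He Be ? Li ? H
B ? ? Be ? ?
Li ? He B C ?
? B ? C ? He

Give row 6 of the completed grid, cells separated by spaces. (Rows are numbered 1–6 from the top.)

Be B Li C H He

(r1,c4) = He
(r2,c1) = C
(r2,c2) = He
(r3,c3) = C
(r3,c5) = B
(r4,c6) = C
(r5,c2) = H
(r5,c6) = Be
(r6,c5) = H
(r4,c2) = Li
(r4,c3) = H
(r4,c5) = He
(r6,c1) = Be
(r6,c3) = Li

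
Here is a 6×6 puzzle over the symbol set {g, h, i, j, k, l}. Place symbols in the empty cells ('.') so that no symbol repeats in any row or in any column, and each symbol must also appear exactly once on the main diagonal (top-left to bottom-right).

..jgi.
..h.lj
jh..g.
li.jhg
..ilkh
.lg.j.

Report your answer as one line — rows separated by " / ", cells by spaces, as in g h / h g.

At row 1, column 1: row 1 has {g,i,j}; column 1 has {j,l}; the diagonal has {j,k}; that leaves h.
At row 1, column 2: row 1 has {g,h,i,j}; column 2 has {h,i,l}; that leaves k.
At row 1, column 6: row 1 has {g,h,i,j,k}; column 6 has {g,h,j}; that leaves l.
At row 2, column 2: row 2 has {h,j,l}; column 2 has {h,i,k,l}; the diagonal has {h,j,k}; that leaves g.
At row 3, column 3: row 3 has {g,h,j}; column 3 has {g,h,i,j}; the diagonal has {g,h,j,k}; that leaves l.
At row 4, column 3: row 4 has {g,h,i,j,l}; column 3 has {g,h,i,j,l}; that leaves k.
At row 5, column 1: row 5 has {h,i,k,l}; column 1 has {h,j,l}; that leaves g.
At row 5, column 2: row 5 has {g,h,i,k,l}; column 2 has {g,h,i,k,l}; that leaves j.
At row 6, column 6: row 6 has {g,j,l}; column 6 has {g,h,j,l}; the diagonal has {g,h,j,k,l}; that leaves i.
At row 3, column 6: row 3 has {g,h,j,l}; column 6 has {g,h,i,j,l}; that leaves k.
At row 6, column 1: row 6 has {g,i,j,l}; column 1 has {g,h,j,l}; that leaves k.
At row 6, column 4: row 6 has {g,i,j,k,l}; column 4 has {g,j,l}; that leaves h.
At row 2, column 1: row 2 has {g,h,j,l}; column 1 has {g,h,j,k,l}; that leaves i.
At row 2, column 4: row 2 has {g,h,i,j,l}; column 4 has {g,h,j,l}; that leaves k.
At row 3, column 4: row 3 has {g,h,j,k,l}; column 4 has {g,h,j,k,l}; that leaves i.

h k j g i l / i g h k l j / j h l i g k / l i k j h g / g j i l k h / k l g h j i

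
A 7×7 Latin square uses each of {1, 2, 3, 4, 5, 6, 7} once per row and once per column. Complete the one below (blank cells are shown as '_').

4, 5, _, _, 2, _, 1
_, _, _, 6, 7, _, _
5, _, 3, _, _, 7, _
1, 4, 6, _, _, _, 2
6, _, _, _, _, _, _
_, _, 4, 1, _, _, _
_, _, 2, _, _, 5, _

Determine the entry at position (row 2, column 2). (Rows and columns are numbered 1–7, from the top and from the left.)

(r1,c3): row 1 has {1,2,4,5}; column 3 has {2,3,4,6}, so it must be 7.
(r1,c4): row 1 has {1,2,4,5,7}; column 4 has {1,6}, so it must be 3.
(r1,c6): row 1 has {1,2,3,4,5,7}; column 6 has {5,7}, so it must be 6.
(r4,c6): row 4 has {1,2,4,6}; column 6 has {5,6,7}, so it must be 3.
(r6,c6): row 6 has {1,4}; column 6 has {3,5,6,7}, so it must be 2.
(r4,c5): row 4 has {1,2,3,4,6}; column 5 has {2,7}, so it must be 5.
(r4,c4): row 4 has {1,2,3,4,5,6}; column 4 has {1,3,6}, so it must be 7.
(r7,c4): row 7 has {2,5}; column 4 has {1,3,6,7}, so it must be 4.
(r3,c4): row 3 has {3,5,7}; column 4 has {1,3,4,6,7}, so it must be 2.
(r5,c4): row 5 has {6}; column 4 has {1,2,3,4,6,7}, so it must be 5.
(r5,c3): row 5 has {5,6}; column 3 has {2,3,4,6,7}, so it must be 1.
(r5,c6): row 5 has {1,5,6}; column 6 has {2,3,5,6,7}, so it must be 4.
(r2,c3): row 2 has {6,7}; column 3 has {1,2,3,4,6,7}, so it must be 5.
(r2,c6): row 2 has {5,6,7}; column 6 has {2,3,4,5,6,7}, so it must be 1.
(r5,c5): row 5 has {1,4,5,6}; column 5 has {2,5,7}, so it must be 3.
(r5,c7): row 5 has {1,3,4,5,6}; column 7 has {1,2}, so it must be 7.
(r6,c5): row 6 has {1,2,4}; column 5 has {2,3,5,7}, so it must be 6.
(r7,c5): row 7 has {2,4,5}; column 5 has {2,3,5,6,7}, so it must be 1.
(r3,c5): row 3 has {2,3,5,7}; column 5 has {1,2,3,5,6,7}, so it must be 4.
(r3,c7): row 3 has {2,3,4,5,7}; column 7 has {1,2,7}, so it must be 6.
(r5,c2): row 5 has {1,3,4,5,6,7}; column 2 has {4,5}, so it must be 2.
(r7,c7): row 7 has {1,2,4,5}; column 7 has {1,2,6,7}, so it must be 3.
(r2,c2): row 2 has {1,5,6,7}; column 2 has {2,4,5}, so it must be 3.

3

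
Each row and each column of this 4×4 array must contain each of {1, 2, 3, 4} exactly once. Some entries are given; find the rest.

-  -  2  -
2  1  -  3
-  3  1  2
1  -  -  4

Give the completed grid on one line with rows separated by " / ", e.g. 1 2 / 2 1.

(r1,c2) = 4
(r1,c4) = 1
(r2,c3) = 4
(r3,c1) = 4
(r4,c2) = 2
(r4,c3) = 3
(r1,c1) = 3

3 4 2 1 / 2 1 4 3 / 4 3 1 2 / 1 2 3 4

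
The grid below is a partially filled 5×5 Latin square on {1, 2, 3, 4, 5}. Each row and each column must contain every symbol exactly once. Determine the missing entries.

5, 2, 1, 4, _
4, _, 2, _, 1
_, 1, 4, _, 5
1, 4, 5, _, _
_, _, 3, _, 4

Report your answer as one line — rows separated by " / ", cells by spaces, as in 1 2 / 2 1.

5 2 1 4 3 / 4 3 2 5 1 / 3 1 4 2 5 / 1 4 5 3 2 / 2 5 3 1 4

row 1 has {1,2,4,5}; column 5 has {1,4,5} — only 3 is left for (r1,c5).
row 4 has {1,4,5}; column 5 has {1,3,4,5} — only 2 is left for (r4,c5).
row 5 has {3,4}; column 1 has {1,4,5} — only 2 is left for (r5,c1).
row 5 has {2,3,4}; column 2 has {1,2,4} — only 5 is left for (r5,c2).
row 5 has {2,3,4,5}; column 4 has {4} — only 1 is left for (r5,c4).
row 2 has {1,2,4}; column 2 has {1,2,4,5} — only 3 is left for (r2,c2).
row 2 has {1,2,3,4}; column 4 has {1,4} — only 5 is left for (r2,c4).
row 3 has {1,4,5}; column 1 has {1,2,4,5} — only 3 is left for (r3,c1).
row 3 has {1,3,4,5}; column 4 has {1,4,5} — only 2 is left for (r3,c4).
row 4 has {1,2,4,5}; column 4 has {1,2,4,5} — only 3 is left for (r4,c4).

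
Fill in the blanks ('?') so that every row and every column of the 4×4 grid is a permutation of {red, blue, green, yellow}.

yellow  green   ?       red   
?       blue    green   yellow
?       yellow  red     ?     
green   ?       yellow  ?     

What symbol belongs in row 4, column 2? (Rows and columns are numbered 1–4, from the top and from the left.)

red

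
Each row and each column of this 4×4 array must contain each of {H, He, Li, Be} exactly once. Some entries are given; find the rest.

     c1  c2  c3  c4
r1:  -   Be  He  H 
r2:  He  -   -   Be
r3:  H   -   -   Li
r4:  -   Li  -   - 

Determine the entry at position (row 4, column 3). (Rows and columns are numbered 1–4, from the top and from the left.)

H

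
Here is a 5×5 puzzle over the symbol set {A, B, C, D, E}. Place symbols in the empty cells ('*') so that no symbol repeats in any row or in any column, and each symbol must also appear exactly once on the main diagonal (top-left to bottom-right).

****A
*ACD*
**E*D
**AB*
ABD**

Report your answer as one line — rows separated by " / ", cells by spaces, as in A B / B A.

D E B C A / E A C D B / B C E A D / C D A B E / A B D E C

(r1,c3) = B
(r3,c2) = C
(r3,c4) = A
(r5,c5) = C
(r1,c1) = D
(r1,c2) = E
(r1,c4) = C
(r3,c1) = B
(r4,c2) = D
(r4,c5) = E
(r5,c4) = E
(r2,c1) = E
(r2,c5) = B
(r4,c1) = C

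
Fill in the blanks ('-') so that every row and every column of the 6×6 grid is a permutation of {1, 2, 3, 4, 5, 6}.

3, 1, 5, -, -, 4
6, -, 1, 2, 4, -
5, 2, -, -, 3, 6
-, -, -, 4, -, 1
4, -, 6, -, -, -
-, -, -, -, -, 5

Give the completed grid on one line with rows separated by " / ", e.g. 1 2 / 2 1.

3 1 5 6 2 4 / 6 5 1 2 4 3 / 5 2 4 1 3 6 / 2 6 3 4 5 1 / 4 3 6 5 1 2 / 1 4 2 3 6 5

Cell (r1,c4): row 1 has {1,3,4,5}; column 4 has {2,4} → 6.
Cell (r1,c5): row 1 has {1,3,4,5,6}; column 5 has {3,4} → 2.
Cell (r2,c6): row 2 has {1,2,4,6}; column 6 has {1,4,5,6} → 3.
Cell (r3,c3): row 3 has {2,3,5,6}; column 3 has {1,5,6} → 4.
Cell (r3,c4): row 3 has {2,3,4,5,6}; column 4 has {2,4,6} → 1.
Cell (r4,c1): row 4 has {1,4}; column 1 has {3,4,5,6} → 2.
Cell (r4,c3): row 4 has {1,2,4}; column 3 has {1,4,5,6} → 3.
Cell (r5,c6): row 5 has {4,6}; column 6 has {1,3,4,5,6} → 2.
Cell (r6,c1): row 6 has {5}; column 1 has {2,3,4,5,6} → 1.
Cell (r6,c3): row 6 has {1,5}; column 3 has {1,3,4,5,6} → 2.
Cell (r6,c4): row 6 has {1,2,5}; column 4 has {1,2,4,6} → 3.
Cell (r6,c5): row 6 has {1,2,3,5}; column 5 has {2,3,4} → 6.
Cell (r2,c2): row 2 has {1,2,3,4,6}; column 2 has {1,2} → 5.
Cell (r4,c2): row 4 has {1,2,3,4}; column 2 has {1,2,5} → 6.
Cell (r4,c5): row 4 has {1,2,3,4,6}; column 5 has {2,3,4,6} → 5.
Cell (r5,c2): row 5 has {2,4,6}; column 2 has {1,2,5,6} → 3.
Cell (r5,c4): row 5 has {2,3,4,6}; column 4 has {1,2,3,4,6} → 5.
Cell (r5,c5): row 5 has {2,3,4,5,6}; column 5 has {2,3,4,5,6} → 1.
Cell (r6,c2): row 6 has {1,2,3,5,6}; column 2 has {1,2,3,5,6} → 4.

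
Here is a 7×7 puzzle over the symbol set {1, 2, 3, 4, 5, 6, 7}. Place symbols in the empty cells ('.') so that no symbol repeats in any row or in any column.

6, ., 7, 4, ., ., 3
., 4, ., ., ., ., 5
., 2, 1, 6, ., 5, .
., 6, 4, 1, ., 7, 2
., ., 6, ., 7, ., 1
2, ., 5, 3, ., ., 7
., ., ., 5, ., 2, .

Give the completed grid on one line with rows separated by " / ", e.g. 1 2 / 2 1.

6 5 7 4 2 1 3 / 1 4 2 7 6 3 5 / 7 2 1 6 3 5 4 / 3 6 4 1 5 7 2 / 5 3 6 2 7 4 1 / 2 1 5 3 4 6 7 / 4 7 3 5 1 2 6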